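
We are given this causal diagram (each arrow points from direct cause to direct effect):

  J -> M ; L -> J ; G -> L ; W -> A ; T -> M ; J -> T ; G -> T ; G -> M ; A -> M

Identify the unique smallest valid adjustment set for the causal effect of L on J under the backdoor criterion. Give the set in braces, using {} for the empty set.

{}

Variables eligible for adjustment (non-descendants of L, excluding L and J): {A, G, W}.
Backdoor paths from L to J:
  P1: L <- G -> T <- J
  P2: L <- G -> T -> M <- J
  P3: L <- G -> M <- J
  P4: L <- G -> M <- T <- J
Each backdoor path contains an unconditioned collider, so every path is already blocked with the empty conditioning set:
  P1: blocked at collider T (neither it nor any descendant is in the conditioning set).
  P2: blocked at collider M (neither it nor any descendant is in the conditioning set).
  P3: blocked at collider M (neither it nor any descendant is in the conditioning set).
  P4: blocked at collider M (neither it nor any descendant is in the conditioning set).
The empty set is therefore the unique smallest valid set.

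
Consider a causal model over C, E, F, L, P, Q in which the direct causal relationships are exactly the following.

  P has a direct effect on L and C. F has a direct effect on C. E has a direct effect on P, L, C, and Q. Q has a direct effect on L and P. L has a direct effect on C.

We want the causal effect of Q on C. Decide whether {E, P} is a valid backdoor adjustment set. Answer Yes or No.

No

Backdoor paths from Q to C (paths whose first edge points into Q):
  P1: Q <- E -> P -> L -> C
  P2: Q <- E -> P -> C
  P3: Q <- E -> L <- P -> C
  P4: Q <- E -> L -> C
  P5: Q <- E -> C
Condition 1 (no descendant of Q in the set): FAILS — P is a descendant of Q.
Condition 2 (every backdoor path blocked by {E, P}):
  P1: blocked at fork node E ∈ conditioning set.
  P2: blocked at fork node E ∈ conditioning set.
  P3: blocked at fork node E ∈ conditioning set.
  P4: blocked at fork node E ∈ conditioning set.
  P5: blocked at fork node E ∈ conditioning set.
{E, P} does not satisfy the backdoor criterion.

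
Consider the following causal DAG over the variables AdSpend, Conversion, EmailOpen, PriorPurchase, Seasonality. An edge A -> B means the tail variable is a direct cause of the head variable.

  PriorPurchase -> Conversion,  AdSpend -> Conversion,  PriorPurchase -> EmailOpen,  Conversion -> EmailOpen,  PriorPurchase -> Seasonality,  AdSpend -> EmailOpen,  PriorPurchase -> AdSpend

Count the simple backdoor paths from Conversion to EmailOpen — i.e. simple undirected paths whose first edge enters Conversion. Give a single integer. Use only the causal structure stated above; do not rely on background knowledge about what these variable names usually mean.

A backdoor path from Conversion to EmailOpen is any simple undirected path whose first edge points into Conversion (i.e. leaves Conversion via a parent).
Parents of Conversion: {AdSpend, PriorPurchase}.
Enumerating:
  P1: Conversion <- PriorPurchase -> AdSpend -> EmailOpen
  P2: Conversion <- PriorPurchase -> EmailOpen
  P3: Conversion <- AdSpend <- PriorPurchase -> EmailOpen
  P4: Conversion <- AdSpend -> EmailOpen
That exhausts the simple backdoor paths. Count: 4.

4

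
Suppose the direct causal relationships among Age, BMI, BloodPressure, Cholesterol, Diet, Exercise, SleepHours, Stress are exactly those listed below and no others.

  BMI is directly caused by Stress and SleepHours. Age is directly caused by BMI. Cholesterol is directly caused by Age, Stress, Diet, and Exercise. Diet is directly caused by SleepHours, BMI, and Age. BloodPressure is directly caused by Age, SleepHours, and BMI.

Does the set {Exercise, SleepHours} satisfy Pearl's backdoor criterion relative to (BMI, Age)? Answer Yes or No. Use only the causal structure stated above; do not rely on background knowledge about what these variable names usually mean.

Yes

Backdoor paths from BMI to Age (paths whose first edge points into BMI):
  P1: BMI <- SleepHours -> Diet <- Age
  P2: BMI <- SleepHours -> Diet -> Cholesterol <- Age
  P3: BMI <- SleepHours -> BloodPressure <- Age
  P4: BMI <- Stress -> Cholesterol <- Age
  P5: BMI <- Stress -> Cholesterol <- Diet <- SleepHours -> BloodPressure <- Age
  P6: BMI <- Stress -> Cholesterol <- Diet <- Age
Condition 1 (no descendant of BMI in the set): holds — descendants of BMI are {Age, BloodPressure, Cholesterol, Diet}; none are in {Exercise, SleepHours}.
Condition 2 (every backdoor path blocked by {Exercise, SleepHours}):
  P1: blocked at fork node SleepHours ∈ conditioning set.
  P2: blocked at fork node SleepHours ∈ conditioning set.
  P3: blocked at fork node SleepHours ∈ conditioning set.
  P4: blocked at collider Cholesterol (neither it nor any descendant is in the conditioning set).
  P5: blocked at collider Cholesterol (neither it nor any descendant is in the conditioning set).
  P6: blocked at collider Cholesterol (neither it nor any descendant is in the conditioning set).
{Exercise, SleepHours} satisfies the backdoor criterion.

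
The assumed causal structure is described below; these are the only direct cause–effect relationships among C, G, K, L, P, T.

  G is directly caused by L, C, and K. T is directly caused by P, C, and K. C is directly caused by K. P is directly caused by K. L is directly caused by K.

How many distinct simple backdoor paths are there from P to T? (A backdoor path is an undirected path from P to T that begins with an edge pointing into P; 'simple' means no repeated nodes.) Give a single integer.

4

A backdoor path from P to T is any simple undirected path whose first edge points into P (i.e. leaves P via a parent).
Parents of P: {K}.
Enumerating:
  P1: P <- K -> L -> G <- C -> T
  P2: P <- K -> C -> T
  P3: P <- K -> G <- C -> T
  P4: P <- K -> T
That exhausts the simple backdoor paths. Count: 4.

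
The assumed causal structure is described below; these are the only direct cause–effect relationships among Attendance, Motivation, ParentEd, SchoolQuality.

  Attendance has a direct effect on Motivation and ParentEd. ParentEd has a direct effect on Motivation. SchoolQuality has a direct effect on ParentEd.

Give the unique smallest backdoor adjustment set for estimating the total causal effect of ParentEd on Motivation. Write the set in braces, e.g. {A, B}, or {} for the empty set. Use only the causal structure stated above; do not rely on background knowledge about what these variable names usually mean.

Variables eligible for adjustment (non-descendants of ParentEd, excluding ParentEd and Motivation): {Attendance, SchoolQuality}.
Backdoor paths from ParentEd to Motivation:
  P1: ParentEd <- Attendance -> Motivation
The empty set is not sufficient: P1 (ParentEd <- Attendance -> Motivation) has no collider blocking it and no conditioned non-collider, so it is open.
Try {Attendance}:
  P1: blocked at fork node Attendance ∈ conditioning set.
{Attendance} contains no descendant of ParentEd and blocks every backdoor path.
No other singleton works — e.g. {SchoolQuality} leaves P1 open — so {Attendance} is the unique smallest valid adjustment set.

{Attendance}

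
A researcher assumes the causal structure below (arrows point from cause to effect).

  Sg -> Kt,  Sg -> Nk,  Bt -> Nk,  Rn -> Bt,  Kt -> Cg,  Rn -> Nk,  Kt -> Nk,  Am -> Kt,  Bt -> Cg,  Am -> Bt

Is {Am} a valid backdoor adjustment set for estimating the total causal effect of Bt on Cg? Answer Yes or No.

Backdoor paths from Bt to Cg (paths whose first edge points into Bt):
  P1: Bt <- Am -> Kt -> Cg
  P2: Bt <- Rn -> Nk <- Sg -> Kt -> Cg
  P3: Bt <- Rn -> Nk <- Kt -> Cg
Condition 1 (no descendant of Bt in the set): holds — descendants of Bt are {Cg, Nk}; none are in {Am}.
Condition 2 (every backdoor path blocked by {Am}):
  P1: blocked at fork node Am ∈ conditioning set.
  P2: blocked at collider Nk (neither it nor any descendant is in the conditioning set).
  P3: blocked at collider Nk (neither it nor any descendant is in the conditioning set).
{Am} satisfies the backdoor criterion.

Yes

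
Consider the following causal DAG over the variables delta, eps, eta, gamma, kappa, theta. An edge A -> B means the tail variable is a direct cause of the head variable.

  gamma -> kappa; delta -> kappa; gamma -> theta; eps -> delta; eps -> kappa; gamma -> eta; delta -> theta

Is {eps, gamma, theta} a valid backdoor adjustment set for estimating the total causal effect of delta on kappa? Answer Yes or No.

No

Backdoor paths from delta to kappa (paths whose first edge points into delta):
  P1: delta <- eps -> kappa
Condition 1 (no descendant of delta in the set): FAILS — theta is a descendant of delta.
Condition 2 (every backdoor path blocked by {eps, gamma, theta}):
  P1: blocked at fork node eps ∈ conditioning set.
{eps, gamma, theta} does not satisfy the backdoor criterion.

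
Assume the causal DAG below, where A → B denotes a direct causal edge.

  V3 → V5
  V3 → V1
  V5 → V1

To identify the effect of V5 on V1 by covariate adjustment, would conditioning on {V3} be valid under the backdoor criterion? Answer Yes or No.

Backdoor paths from V5 to V1 (paths whose first edge points into V5):
  P1: V5 <- V3 -> V1
Condition 1 (no descendant of V5 in the set): holds — descendants of V5 are {V1}; none are in {V3}.
Condition 2 (every backdoor path blocked by {V3}):
  P1: blocked at fork node V3 ∈ conditioning set.
{V3} satisfies the backdoor criterion.

Yes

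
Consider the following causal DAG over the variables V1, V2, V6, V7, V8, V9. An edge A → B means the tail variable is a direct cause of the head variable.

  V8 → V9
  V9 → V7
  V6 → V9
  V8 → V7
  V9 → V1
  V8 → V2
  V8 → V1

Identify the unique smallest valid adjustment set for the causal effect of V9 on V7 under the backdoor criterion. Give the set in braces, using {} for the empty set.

{V8}

Variables eligible for adjustment (non-descendants of V9, excluding V9 and V7): {V2, V6, V8}.
Backdoor paths from V9 to V7:
  P1: V9 <- V8 -> V7
The empty set is not sufficient: P1 (V9 <- V8 -> V7) has no collider blocking it and no conditioned non-collider, so it is open.
Try {V8}:
  P1: blocked at fork node V8 ∈ conditioning set.
{V8} contains no descendant of V9 and blocks every backdoor path.
No other singleton works — e.g. {V6} leaves P1 open — so {V8} is the unique smallest valid adjustment set.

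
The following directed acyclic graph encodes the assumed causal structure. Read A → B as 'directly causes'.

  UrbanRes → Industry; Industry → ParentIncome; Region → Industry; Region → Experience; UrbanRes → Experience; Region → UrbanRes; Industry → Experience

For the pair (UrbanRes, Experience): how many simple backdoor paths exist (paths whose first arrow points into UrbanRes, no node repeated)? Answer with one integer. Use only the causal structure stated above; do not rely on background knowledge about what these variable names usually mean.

2

A backdoor path from UrbanRes to Experience is any simple undirected path whose first edge points into UrbanRes (i.e. leaves UrbanRes via a parent).
Parents of UrbanRes: {Region}.
Enumerating:
  P1: UrbanRes <- Region -> Industry -> Experience
  P2: UrbanRes <- Region -> Experience
That exhausts the simple backdoor paths. Count: 2.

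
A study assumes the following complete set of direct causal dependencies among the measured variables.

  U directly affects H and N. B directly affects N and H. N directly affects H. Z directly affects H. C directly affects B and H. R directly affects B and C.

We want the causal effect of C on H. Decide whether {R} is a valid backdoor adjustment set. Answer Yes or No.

Backdoor paths from C to H (paths whose first edge points into C):
  P1: C <- R -> B -> N <- U -> H
  P2: C <- R -> B -> N -> H
  P3: C <- R -> B -> H
Condition 1 (no descendant of C in the set): holds — descendants of C are {B, H, N}; none are in {R}.
Condition 2 (every backdoor path blocked by {R}):
  P1: blocked at fork node R ∈ conditioning set.
  P2: blocked at fork node R ∈ conditioning set.
  P3: blocked at fork node R ∈ conditioning set.
{R} satisfies the backdoor criterion.

Yes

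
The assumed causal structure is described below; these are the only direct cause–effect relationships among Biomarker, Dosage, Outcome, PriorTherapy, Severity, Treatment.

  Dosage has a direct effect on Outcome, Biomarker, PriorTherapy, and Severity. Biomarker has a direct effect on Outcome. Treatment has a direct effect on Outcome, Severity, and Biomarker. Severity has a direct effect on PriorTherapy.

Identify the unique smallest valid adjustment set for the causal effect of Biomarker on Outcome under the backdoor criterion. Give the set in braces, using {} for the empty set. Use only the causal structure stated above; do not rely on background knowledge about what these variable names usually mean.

Variables eligible for adjustment (non-descendants of Biomarker, excluding Biomarker and Outcome): {Dosage, PriorTherapy, Severity, Treatment}.
Backdoor paths from Biomarker to Outcome:
  P1: Biomarker <- Dosage -> Outcome
  P2: Biomarker <- Dosage -> Severity <- Treatment -> Outcome
  P3: Biomarker <- Dosage -> PriorTherapy <- Severity <- Treatment -> Outcome
  P4: Biomarker <- Treatment -> Outcome
  P5: Biomarker <- Treatment -> Severity <- Dosage -> Outcome
  P6: Biomarker <- Treatment -> Severity -> PriorTherapy <- Dosage -> Outcome
The empty set is not sufficient: P1 (Biomarker <- Dosage -> Outcome) has no collider blocking it and no conditioned non-collider, so it is open.
Try {Dosage, Treatment}:
  P1: blocked at fork node Dosage ∈ conditioning set.
  P2: blocked at fork node Dosage ∈ conditioning set.
  P3: blocked at fork node Dosage ∈ conditioning set.
  P4: blocked at fork node Treatment ∈ conditioning set.
  P5: blocked at fork node Treatment ∈ conditioning set.
  P6: blocked at fork node Treatment ∈ conditioning set.
{Dosage, Treatment} contains no descendant of Biomarker and blocks every backdoor path.
Every element of {Dosage, Treatment} is needed (dropping Dosage leaves P1 open; dropping Treatment leaves P4 open), so no proper subset is valid.
Among all size-2 subsets of the eligible variables, only {Dosage, Treatment} blocks every backdoor path, so it is the unique smallest valid adjustment set.

{Dosage, Treatment}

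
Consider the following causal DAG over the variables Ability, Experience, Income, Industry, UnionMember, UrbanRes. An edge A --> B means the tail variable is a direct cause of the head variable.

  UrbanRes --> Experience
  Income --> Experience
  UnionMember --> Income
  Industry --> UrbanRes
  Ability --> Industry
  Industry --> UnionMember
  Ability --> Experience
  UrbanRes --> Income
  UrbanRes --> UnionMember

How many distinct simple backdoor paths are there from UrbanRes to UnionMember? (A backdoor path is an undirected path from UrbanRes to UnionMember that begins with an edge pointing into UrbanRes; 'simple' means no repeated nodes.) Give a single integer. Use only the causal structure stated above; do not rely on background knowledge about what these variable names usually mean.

A backdoor path from UrbanRes to UnionMember is any simple undirected path whose first edge points into UrbanRes (i.e. leaves UrbanRes via a parent).
Parents of UrbanRes: {Industry}.
Enumerating:
  P1: UrbanRes <- Industry <- Ability -> Experience <- Income <- UnionMember
  P2: UrbanRes <- Industry -> UnionMember
That exhausts the simple backdoor paths. Count: 2.

2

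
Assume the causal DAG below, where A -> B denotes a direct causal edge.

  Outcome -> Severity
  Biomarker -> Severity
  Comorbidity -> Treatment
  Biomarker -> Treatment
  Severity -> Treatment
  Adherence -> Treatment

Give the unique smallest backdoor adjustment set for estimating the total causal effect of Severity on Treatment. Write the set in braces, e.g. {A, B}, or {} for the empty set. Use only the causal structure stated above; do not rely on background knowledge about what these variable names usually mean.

{Biomarker}

Variables eligible for adjustment (non-descendants of Severity, excluding Severity and Treatment): {Adherence, Biomarker, Comorbidity, Outcome}.
Backdoor paths from Severity to Treatment:
  P1: Severity <- Biomarker -> Treatment
The empty set is not sufficient: P1 (Severity <- Biomarker -> Treatment) has no collider blocking it and no conditioned non-collider, so it is open.
Try {Biomarker}:
  P1: blocked at fork node Biomarker ∈ conditioning set.
{Biomarker} contains no descendant of Severity and blocks every backdoor path.
No other singleton works — e.g. {Outcome} leaves P1 open — so {Biomarker} is the unique smallest valid adjustment set.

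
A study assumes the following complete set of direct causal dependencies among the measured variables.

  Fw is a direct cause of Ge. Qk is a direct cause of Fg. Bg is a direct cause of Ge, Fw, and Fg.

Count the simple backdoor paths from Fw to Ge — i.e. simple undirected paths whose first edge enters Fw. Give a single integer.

A backdoor path from Fw to Ge is any simple undirected path whose first edge points into Fw (i.e. leaves Fw via a parent).
Parents of Fw: {Bg}.
Enumerating:
  P1: Fw <- Bg -> Ge
That exhausts the simple backdoor paths. Count: 1.

1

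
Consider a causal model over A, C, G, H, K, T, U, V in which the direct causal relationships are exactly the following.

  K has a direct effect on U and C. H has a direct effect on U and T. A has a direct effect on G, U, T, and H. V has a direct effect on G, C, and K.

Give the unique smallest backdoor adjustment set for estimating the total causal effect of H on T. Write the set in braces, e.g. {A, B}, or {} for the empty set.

{A}

Variables eligible for adjustment (non-descendants of H, excluding H and T): {A, C, G, K, V}.
Backdoor paths from H to T:
  P1: H <- A -> T
The empty set is not sufficient: P1 (H <- A -> T) has no collider blocking it and no conditioned non-collider, so it is open.
Try {A}:
  P1: blocked at fork node A ∈ conditioning set.
{A} contains no descendant of H and blocks every backdoor path.
No other singleton works — e.g. {V} leaves P1 open — so {A} is the unique smallest valid adjustment set.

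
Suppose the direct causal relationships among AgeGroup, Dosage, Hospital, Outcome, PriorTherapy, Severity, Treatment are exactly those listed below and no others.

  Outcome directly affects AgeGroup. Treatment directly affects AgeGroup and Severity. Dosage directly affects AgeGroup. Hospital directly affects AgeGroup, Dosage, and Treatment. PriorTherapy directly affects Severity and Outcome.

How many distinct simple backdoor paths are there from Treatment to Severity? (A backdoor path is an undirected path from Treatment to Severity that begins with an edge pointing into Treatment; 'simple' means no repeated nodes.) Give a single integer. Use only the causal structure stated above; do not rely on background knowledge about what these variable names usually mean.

A backdoor path from Treatment to Severity is any simple undirected path whose first edge points into Treatment (i.e. leaves Treatment via a parent).
Parents of Treatment: {Hospital}.
Enumerating:
  P1: Treatment <- Hospital -> Dosage -> AgeGroup <- Outcome <- PriorTherapy -> Severity
  P2: Treatment <- Hospital -> AgeGroup <- Outcome <- PriorTherapy -> Severity
That exhausts the simple backdoor paths. Count: 2.

2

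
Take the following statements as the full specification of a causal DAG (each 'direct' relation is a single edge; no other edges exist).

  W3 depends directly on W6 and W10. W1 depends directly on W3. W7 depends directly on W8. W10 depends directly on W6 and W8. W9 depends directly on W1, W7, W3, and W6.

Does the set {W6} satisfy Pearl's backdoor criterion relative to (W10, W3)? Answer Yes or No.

Backdoor paths from W10 to W3 (paths whose first edge points into W10):
  P1: W10 <- W8 -> W7 -> W9 <- W6 -> W3
  P2: W10 <- W8 -> W7 -> W9 <- W3
  P3: W10 <- W8 -> W7 -> W9 <- W1 <- W3
  P4: W10 <- W6 -> W3
  P5: W10 <- W6 -> W9 <- W3
  P6: W10 <- W6 -> W9 <- W1 <- W3
Condition 1 (no descendant of W10 in the set): holds — descendants of W10 are {W1, W3, W9}; none are in {W6}.
Condition 2 (every backdoor path blocked by {W6}):
  P1: blocked at collider W9 (neither it nor any descendant is in the conditioning set).
  P2: blocked at collider W9 (neither it nor any descendant is in the conditioning set).
  P3: blocked at collider W9 (neither it nor any descendant is in the conditioning set).
  P4: blocked at fork node W6 ∈ conditioning set.
  P5: blocked at fork node W6 ∈ conditioning set.
  P6: blocked at fork node W6 ∈ conditioning set.
{W6} satisfies the backdoor criterion.

Yes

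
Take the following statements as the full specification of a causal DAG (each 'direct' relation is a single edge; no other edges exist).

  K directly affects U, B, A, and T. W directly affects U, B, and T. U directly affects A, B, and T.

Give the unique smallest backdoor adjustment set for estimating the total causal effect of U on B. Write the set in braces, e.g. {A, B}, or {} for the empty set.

{K, W}

Variables eligible for adjustment (non-descendants of U, excluding U and B): {K, W}.
Backdoor paths from U to B:
  P1: U <- K -> B
  P2: U <- K -> T <- W -> B
  P3: U <- W -> B
  P4: U <- W -> T <- K -> B
The empty set is not sufficient: P1 (U <- K -> B) has no collider blocking it and no conditioned non-collider, so it is open.
Try {K, W}:
  P1: blocked at fork node K ∈ conditioning set.
  P2: blocked at fork node K ∈ conditioning set.
  P3: blocked at fork node W ∈ conditioning set.
  P4: blocked at fork node W ∈ conditioning set.
{K, W} contains no descendant of U and blocks every backdoor path.
Every element of {K, W} is needed (dropping K leaves P1 open; dropping W leaves P3 open), so no proper subset is valid.
Among all size-2 subsets of the eligible variables, only {K, W} blocks every backdoor path, so it is the unique smallest valid adjustment set.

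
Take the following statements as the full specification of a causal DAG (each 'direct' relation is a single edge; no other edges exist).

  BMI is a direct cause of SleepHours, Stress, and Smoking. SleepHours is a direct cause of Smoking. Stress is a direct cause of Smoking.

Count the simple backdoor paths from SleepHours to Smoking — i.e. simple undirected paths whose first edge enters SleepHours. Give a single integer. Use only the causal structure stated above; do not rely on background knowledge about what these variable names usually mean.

A backdoor path from SleepHours to Smoking is any simple undirected path whose first edge points into SleepHours (i.e. leaves SleepHours via a parent).
Parents of SleepHours: {BMI}.
Enumerating:
  P1: SleepHours <- BMI -> Stress -> Smoking
  P2: SleepHours <- BMI -> Smoking
That exhausts the simple backdoor paths. Count: 2.

2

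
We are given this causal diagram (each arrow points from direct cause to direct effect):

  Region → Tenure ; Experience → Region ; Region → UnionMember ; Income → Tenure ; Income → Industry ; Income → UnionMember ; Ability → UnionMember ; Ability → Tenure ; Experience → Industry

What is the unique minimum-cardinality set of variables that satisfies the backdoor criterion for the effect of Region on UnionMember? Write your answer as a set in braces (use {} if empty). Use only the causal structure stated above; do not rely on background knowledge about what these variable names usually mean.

Variables eligible for adjustment (non-descendants of Region, excluding Region and UnionMember): {Ability, Experience, Income, Industry}.
Backdoor paths from Region to UnionMember:
  P1: Region <- Experience -> Industry <- Income -> Tenure <- Ability -> UnionMember
  P2: Region <- Experience -> Industry <- Income -> UnionMember
Each backdoor path contains an unconditioned collider, so every path is already blocked with the empty conditioning set:
  P1: blocked at collider Industry (neither it nor any descendant is in the conditioning set).
  P2: blocked at collider Industry (neither it nor any descendant is in the conditioning set).
The empty set is therefore the unique smallest valid set.

{}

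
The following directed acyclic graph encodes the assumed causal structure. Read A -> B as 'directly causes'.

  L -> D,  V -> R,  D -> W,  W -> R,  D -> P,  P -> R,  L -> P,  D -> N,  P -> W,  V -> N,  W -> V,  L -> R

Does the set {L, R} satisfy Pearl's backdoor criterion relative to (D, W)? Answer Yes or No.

No

Backdoor paths from D to W (paths whose first edge points into D):
  P1: D <- L -> P -> W
  P2: D <- L -> P -> R <- W
  P3: D <- L -> P -> R <- V <- W
  P4: D <- L -> R <- P -> W
  P5: D <- L -> R <- W
  P6: D <- L -> R <- V <- W
Condition 1 (no descendant of D in the set): FAILS — R is a descendant of D.
Condition 2 (every backdoor path blocked by {L, R}):
  P1: blocked at fork node L ∈ conditioning set.
  P2: blocked at fork node L ∈ conditioning set.
  P3: blocked at fork node L ∈ conditioning set.
  P4: blocked at fork node L ∈ conditioning set.
  P5: blocked at fork node L ∈ conditioning set.
  P6: blocked at fork node L ∈ conditioning set.
{L, R} does not satisfy the backdoor criterion.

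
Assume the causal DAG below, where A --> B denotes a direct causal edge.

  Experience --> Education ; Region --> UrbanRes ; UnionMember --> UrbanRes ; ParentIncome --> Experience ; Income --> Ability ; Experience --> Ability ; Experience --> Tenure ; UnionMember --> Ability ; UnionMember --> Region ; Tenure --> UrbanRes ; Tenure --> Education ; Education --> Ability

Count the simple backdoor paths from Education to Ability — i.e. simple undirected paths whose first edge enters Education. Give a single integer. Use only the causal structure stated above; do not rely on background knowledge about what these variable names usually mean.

6

A backdoor path from Education to Ability is any simple undirected path whose first edge points into Education (i.e. leaves Education via a parent).
Parents of Education: {Experience, Tenure}.
Enumerating:
  P1: Education <- Experience -> Tenure -> UrbanRes <- UnionMember -> Ability
  P2: Education <- Experience -> Tenure -> UrbanRes <- Region <- UnionMember -> Ability
  P3: Education <- Experience -> Ability
  P4: Education <- Tenure <- Experience -> Ability
  P5: Education <- Tenure -> UrbanRes <- UnionMember -> Ability
  P6: Education <- Tenure -> UrbanRes <- Region <- UnionMember -> Ability
That exhausts the simple backdoor paths. Count: 6.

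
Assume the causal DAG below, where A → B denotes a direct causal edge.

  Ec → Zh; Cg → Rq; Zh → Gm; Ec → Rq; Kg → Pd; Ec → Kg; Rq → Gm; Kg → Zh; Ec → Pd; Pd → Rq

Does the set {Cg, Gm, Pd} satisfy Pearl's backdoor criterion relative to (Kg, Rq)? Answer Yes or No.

No

Backdoor paths from Kg to Rq (paths whose first edge points into Kg):
  P1: Kg <- Ec -> Zh -> Gm <- Rq
  P2: Kg <- Ec -> Pd -> Rq
  P3: Kg <- Ec -> Rq
Condition 1 (no descendant of Kg in the set): FAILS — Gm and Pd are descendants of Kg.
Condition 2 (every backdoor path blocked by {Cg, Gm, Pd}):
  P1: open — collider(s) Gm are conditioned on (or have a conditioned descendant) and no non-collider on the path is in the set.
  P2: blocked at chain node Pd ∈ conditioning set.
  P3: open — no interior node is in the conditioning set.
{Cg, Gm, Pd} does not satisfy the backdoor criterion.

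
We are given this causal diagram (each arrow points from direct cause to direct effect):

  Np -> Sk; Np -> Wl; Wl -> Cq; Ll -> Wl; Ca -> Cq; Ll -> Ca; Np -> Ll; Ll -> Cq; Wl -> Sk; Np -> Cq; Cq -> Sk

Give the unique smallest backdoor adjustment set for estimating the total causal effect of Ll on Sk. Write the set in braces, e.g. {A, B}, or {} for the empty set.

{Np}

Variables eligible for adjustment (non-descendants of Ll, excluding Ll and Sk): {Np}.
Backdoor paths from Ll to Sk:
  P1: Ll <- Np -> Wl -> Cq -> Sk
  P2: Ll <- Np -> Wl -> Sk
  P3: Ll <- Np -> Cq <- Wl -> Sk
  P4: Ll <- Np -> Cq -> Sk
  P5: Ll <- Np -> Sk
The empty set is not sufficient: P1 (Ll <- Np -> Wl -> Cq -> Sk) has no collider blocking it and no conditioned non-collider, so it is open.
Try {Np}:
  P1: blocked at fork node Np ∈ conditioning set.
  P2: blocked at fork node Np ∈ conditioning set.
  P3: blocked at fork node Np ∈ conditioning set.
  P4: blocked at fork node Np ∈ conditioning set.
  P5: blocked at fork node Np ∈ conditioning set.
{Np} contains no descendant of Ll and blocks every backdoor path.
{Np} is the unique smallest valid adjustment set.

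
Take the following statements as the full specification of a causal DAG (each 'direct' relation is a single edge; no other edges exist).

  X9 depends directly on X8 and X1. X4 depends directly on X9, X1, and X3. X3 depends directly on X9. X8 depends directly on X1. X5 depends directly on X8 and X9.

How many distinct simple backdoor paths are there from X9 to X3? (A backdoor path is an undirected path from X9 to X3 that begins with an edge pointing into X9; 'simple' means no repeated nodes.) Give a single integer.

2

A backdoor path from X9 to X3 is any simple undirected path whose first edge points into X9 (i.e. leaves X9 via a parent).
Parents of X9: {X1, X8}.
Enumerating:
  P1: X9 <- X1 -> X4 <- X3
  P2: X9 <- X8 <- X1 -> X4 <- X3
That exhausts the simple backdoor paths. Count: 2.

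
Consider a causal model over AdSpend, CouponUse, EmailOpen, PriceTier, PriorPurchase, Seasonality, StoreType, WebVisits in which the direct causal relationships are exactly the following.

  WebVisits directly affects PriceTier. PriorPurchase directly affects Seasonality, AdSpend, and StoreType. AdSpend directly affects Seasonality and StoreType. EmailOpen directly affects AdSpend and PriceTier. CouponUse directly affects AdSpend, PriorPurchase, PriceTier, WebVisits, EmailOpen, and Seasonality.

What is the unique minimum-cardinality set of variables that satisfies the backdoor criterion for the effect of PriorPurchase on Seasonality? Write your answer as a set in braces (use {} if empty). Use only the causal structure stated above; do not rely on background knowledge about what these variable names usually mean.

Variables eligible for adjustment (non-descendants of PriorPurchase, excluding PriorPurchase and Seasonality): {CouponUse, EmailOpen, PriceTier, WebVisits}.
Backdoor paths from PriorPurchase to Seasonality:
  P1: PriorPurchase <- CouponUse -> WebVisits -> PriceTier <- EmailOpen -> AdSpend -> Seasonality
  P2: PriorPurchase <- CouponUse -> EmailOpen -> AdSpend -> Seasonality
  P3: PriorPurchase <- CouponUse -> PriceTier <- EmailOpen -> AdSpend -> Seasonality
  P4: PriorPurchase <- CouponUse -> AdSpend -> Seasonality
  P5: PriorPurchase <- CouponUse -> Seasonality
The empty set is not sufficient: P2 (PriorPurchase <- CouponUse -> EmailOpen -> AdSpend -> Seasonality) has no collider blocking it and no conditioned non-collider, so it is open.
Try {CouponUse}:
  P1: blocked at fork node CouponUse ∈ conditioning set.
  P2: blocked at fork node CouponUse ∈ conditioning set.
  P3: blocked at fork node CouponUse ∈ conditioning set.
  P4: blocked at fork node CouponUse ∈ conditioning set.
  P5: blocked at fork node CouponUse ∈ conditioning set.
{CouponUse} contains no descendant of PriorPurchase and blocks every backdoor path.
No other singleton works — e.g. {WebVisits} leaves P2 open — so {CouponUse} is the unique smallest valid adjustment set.

{CouponUse}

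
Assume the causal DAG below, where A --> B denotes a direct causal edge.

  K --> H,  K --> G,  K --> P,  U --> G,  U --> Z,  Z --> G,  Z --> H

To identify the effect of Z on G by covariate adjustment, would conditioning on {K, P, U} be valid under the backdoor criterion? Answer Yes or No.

Yes

Backdoor paths from Z to G (paths whose first edge points into Z):
  P1: Z <- U -> G
Condition 1 (no descendant of Z in the set): holds — descendants of Z are {G, H}; none are in {K, P, U}.
Condition 2 (every backdoor path blocked by {K, P, U}):
  P1: blocked at fork node U ∈ conditioning set.
{K, P, U} satisfies the backdoor criterion.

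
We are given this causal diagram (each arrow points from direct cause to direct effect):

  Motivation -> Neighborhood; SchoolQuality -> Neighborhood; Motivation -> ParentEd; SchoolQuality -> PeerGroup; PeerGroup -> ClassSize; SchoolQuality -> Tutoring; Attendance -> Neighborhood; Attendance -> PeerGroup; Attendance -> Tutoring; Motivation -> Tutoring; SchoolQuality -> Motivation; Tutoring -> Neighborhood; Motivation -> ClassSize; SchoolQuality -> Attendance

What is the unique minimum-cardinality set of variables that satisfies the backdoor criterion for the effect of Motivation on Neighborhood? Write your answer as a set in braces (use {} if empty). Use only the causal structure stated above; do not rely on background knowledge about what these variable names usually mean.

{SchoolQuality}

Variables eligible for adjustment (non-descendants of Motivation, excluding Motivation and Neighborhood): {Attendance, PeerGroup, SchoolQuality}.
Backdoor paths from Motivation to Neighborhood:
  P1: Motivation <- SchoolQuality -> Attendance -> Tutoring -> Neighborhood
  P2: Motivation <- SchoolQuality -> Attendance -> Neighborhood
  P3: Motivation <- SchoolQuality -> PeerGroup <- Attendance -> Tutoring -> Neighborhood
  P4: Motivation <- SchoolQuality -> PeerGroup <- Attendance -> Neighborhood
  P5: Motivation <- SchoolQuality -> Tutoring <- Attendance -> Neighborhood
  P6: Motivation <- SchoolQuality -> Tutoring -> Neighborhood
  P7: Motivation <- SchoolQuality -> Neighborhood
The empty set is not sufficient: P1 (Motivation <- SchoolQuality -> Attendance -> Tutoring -> Neighborhood) has no collider blocking it and no conditioned non-collider, so it is open.
Try {SchoolQuality}:
  P1: blocked at fork node SchoolQuality ∈ conditioning set.
  P2: blocked at fork node SchoolQuality ∈ conditioning set.
  P3: blocked at fork node SchoolQuality ∈ conditioning set.
  P4: blocked at fork node SchoolQuality ∈ conditioning set.
  P5: blocked at fork node SchoolQuality ∈ conditioning set.
  P6: blocked at fork node SchoolQuality ∈ conditioning set.
  P7: blocked at fork node SchoolQuality ∈ conditioning set.
{SchoolQuality} contains no descendant of Motivation and blocks every backdoor path.
No other singleton works — e.g. {Attendance} leaves P6 open — so {SchoolQuality} is the unique smallest valid adjustment set.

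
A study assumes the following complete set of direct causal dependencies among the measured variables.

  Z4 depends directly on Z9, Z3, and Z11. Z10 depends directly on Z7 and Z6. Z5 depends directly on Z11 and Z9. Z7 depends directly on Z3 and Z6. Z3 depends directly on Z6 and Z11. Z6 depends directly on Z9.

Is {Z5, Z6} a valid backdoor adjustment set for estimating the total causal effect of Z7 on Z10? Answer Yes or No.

Yes

Backdoor paths from Z7 to Z10 (paths whose first edge points into Z7):
  P1: Z7 <- Z6 -> Z10
  P2: Z7 <- Z3 <- Z6 -> Z10
  P3: Z7 <- Z3 <- Z11 -> Z4 <- Z9 -> Z6 -> Z10
  P4: Z7 <- Z3 <- Z11 -> Z5 <- Z9 -> Z6 -> Z10
  P5: Z7 <- Z3 -> Z4 <- Z9 -> Z6 -> Z10
  P6: Z7 <- Z3 -> Z4 <- Z11 -> Z5 <- Z9 -> Z6 -> Z10
Condition 1 (no descendant of Z7 in the set): holds — descendants of Z7 are {Z10}; none are in {Z5, Z6}.
Condition 2 (every backdoor path blocked by {Z5, Z6}):
  P1: blocked at fork node Z6 ∈ conditioning set.
  P2: blocked at fork node Z6 ∈ conditioning set.
  P3: blocked at collider Z4 (neither it nor any descendant is in the conditioning set).
  P4: blocked at chain node Z6 ∈ conditioning set.
  P5: blocked at collider Z4 (neither it nor any descendant is in the conditioning set).
  P6: blocked at collider Z4 (neither it nor any descendant is in the conditioning set).
{Z5, Z6} satisfies the backdoor criterion.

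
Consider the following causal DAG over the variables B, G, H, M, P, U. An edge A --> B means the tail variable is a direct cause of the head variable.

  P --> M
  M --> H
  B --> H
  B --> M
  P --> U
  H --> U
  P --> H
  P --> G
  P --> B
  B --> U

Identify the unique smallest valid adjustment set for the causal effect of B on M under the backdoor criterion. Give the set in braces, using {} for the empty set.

Variables eligible for adjustment (non-descendants of B, excluding B and M): {G, P}.
Backdoor paths from B to M:
  P1: B <- P -> M
  P2: B <- P -> H <- M
  P3: B <- P -> U <- H <- M
The empty set is not sufficient: P1 (B <- P -> M) has no collider blocking it and no conditioned non-collider, so it is open.
Try {P}:
  P1: blocked at fork node P ∈ conditioning set.
  P2: blocked at fork node P ∈ conditioning set.
  P3: blocked at fork node P ∈ conditioning set.
{P} contains no descendant of B and blocks every backdoor path.
No other singleton works — e.g. {G} leaves P1 open — so {P} is the unique smallest valid adjustment set.

{P}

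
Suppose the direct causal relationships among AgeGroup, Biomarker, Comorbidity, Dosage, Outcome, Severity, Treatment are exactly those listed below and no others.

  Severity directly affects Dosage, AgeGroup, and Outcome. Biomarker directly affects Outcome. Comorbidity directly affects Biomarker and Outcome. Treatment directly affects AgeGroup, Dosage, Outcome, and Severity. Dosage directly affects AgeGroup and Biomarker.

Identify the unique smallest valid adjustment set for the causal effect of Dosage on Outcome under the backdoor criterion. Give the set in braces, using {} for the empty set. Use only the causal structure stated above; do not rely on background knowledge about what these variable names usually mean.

{Severity, Treatment}

Variables eligible for adjustment (non-descendants of Dosage, excluding Dosage and Outcome): {Comorbidity, Severity, Treatment}.
Backdoor paths from Dosage to Outcome:
  P1: Dosage <- Treatment -> Severity -> Outcome
  P2: Dosage <- Treatment -> AgeGroup <- Severity -> Outcome
  P3: Dosage <- Treatment -> Outcome
  P4: Dosage <- Severity <- Treatment -> Outcome
  P5: Dosage <- Severity -> AgeGroup <- Treatment -> Outcome
  P6: Dosage <- Severity -> Outcome
The empty set is not sufficient: P1 (Dosage <- Treatment -> Severity -> Outcome) has no collider blocking it and no conditioned non-collider, so it is open.
Try {Severity, Treatment}:
  P1: blocked at fork node Treatment ∈ conditioning set.
  P2: blocked at fork node Treatment ∈ conditioning set.
  P3: blocked at fork node Treatment ∈ conditioning set.
  P4: blocked at chain node Severity ∈ conditioning set.
  P5: blocked at fork node Severity ∈ conditioning set.
  P6: blocked at fork node Severity ∈ conditioning set.
{Severity, Treatment} contains no descendant of Dosage and blocks every backdoor path.
Every element of {Severity, Treatment} is needed (dropping Severity leaves P6 open; dropping Treatment leaves P3 open), so no proper subset is valid.
Among all size-2 subsets of the eligible variables, only {Severity, Treatment} blocks every backdoor path, so it is the unique smallest valid adjustment set.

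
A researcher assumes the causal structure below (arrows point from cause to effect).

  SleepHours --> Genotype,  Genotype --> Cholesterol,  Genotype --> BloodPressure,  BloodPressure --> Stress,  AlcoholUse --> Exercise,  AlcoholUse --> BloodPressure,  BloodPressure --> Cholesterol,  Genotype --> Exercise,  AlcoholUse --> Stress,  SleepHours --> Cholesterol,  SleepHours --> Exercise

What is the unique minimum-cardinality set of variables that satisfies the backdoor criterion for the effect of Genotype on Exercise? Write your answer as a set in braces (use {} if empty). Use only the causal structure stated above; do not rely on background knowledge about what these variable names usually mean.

Variables eligible for adjustment (non-descendants of Genotype, excluding Genotype and Exercise): {AlcoholUse, SleepHours}.
Backdoor paths from Genotype to Exercise:
  P1: Genotype <- SleepHours -> Exercise
  P2: Genotype <- SleepHours -> Cholesterol <- BloodPressure <- AlcoholUse -> Exercise
  P3: Genotype <- SleepHours -> Cholesterol <- BloodPressure -> Stress <- AlcoholUse -> Exercise
The empty set is not sufficient: P1 (Genotype <- SleepHours -> Exercise) has no collider blocking it and no conditioned non-collider, so it is open.
Try {SleepHours}:
  P1: blocked at fork node SleepHours ∈ conditioning set.
  P2: blocked at fork node SleepHours ∈ conditioning set.
  P3: blocked at fork node SleepHours ∈ conditioning set.
{SleepHours} contains no descendant of Genotype and blocks every backdoor path.
No other singleton works — e.g. {AlcoholUse} leaves P1 open — so {SleepHours} is the unique smallest valid adjustment set.

{SleepHours}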